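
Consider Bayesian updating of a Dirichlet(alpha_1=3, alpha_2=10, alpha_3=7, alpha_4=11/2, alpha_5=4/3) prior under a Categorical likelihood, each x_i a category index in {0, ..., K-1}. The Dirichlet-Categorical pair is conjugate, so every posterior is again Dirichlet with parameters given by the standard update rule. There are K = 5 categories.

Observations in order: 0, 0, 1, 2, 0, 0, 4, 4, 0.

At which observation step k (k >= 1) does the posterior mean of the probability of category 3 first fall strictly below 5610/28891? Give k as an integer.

obs 1: x=0 → posterior Dirichlet(4, 10, 7, 11/2, 4/3)
obs 2: x=0 → posterior Dirichlet(5, 10, 7, 11/2, 4/3)
obs 3: x=1 → posterior Dirichlet(5, 11, 7, 11/2, 4/3)
obs 4: x=2 → posterior Dirichlet(5, 11, 8, 11/2, 4/3)
obs 5: x=0 → posterior Dirichlet(6, 11, 8, 11/2, 4/3)
obs 6: x=0 → posterior Dirichlet(7, 11, 8, 11/2, 4/3)
obs 7: x=4 → posterior Dirichlet(7, 11, 8, 11/2, 7/3)
obs 8: x=4 → posterior Dirichlet(7, 11, 8, 11/2, 10/3)
obs 9: x=0 → posterior Dirichlet(8, 11, 8, 11/2, 10/3)

k = 2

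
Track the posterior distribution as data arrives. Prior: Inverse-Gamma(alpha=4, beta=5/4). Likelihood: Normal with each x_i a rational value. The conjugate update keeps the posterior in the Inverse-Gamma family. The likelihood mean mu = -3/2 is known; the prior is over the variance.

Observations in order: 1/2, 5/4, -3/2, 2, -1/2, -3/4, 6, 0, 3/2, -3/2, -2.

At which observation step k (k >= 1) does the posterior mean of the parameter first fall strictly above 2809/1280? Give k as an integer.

k = 4

obs 1: x=1/2 → posterior Inverse-Gamma(9/2, 13/4)
obs 2: x=5/4 → posterior Inverse-Gamma(5, 225/32)
obs 3: x=-3/2 → posterior Inverse-Gamma(11/2, 225/32)
obs 4: x=2 → posterior Inverse-Gamma(6, 421/32)
obs 5: x=-1/2 → posterior Inverse-Gamma(13/2, 437/32)
obs 6: x=-3/4 → posterior Inverse-Gamma(7, 223/16)
obs 7: x=6 → posterior Inverse-Gamma(15/2, 673/16)
obs 8: x=0 → posterior Inverse-Gamma(8, 691/16)
obs 9: x=3/2 → posterior Inverse-Gamma(17/2, 763/16)
obs 10: x=-3/2 → posterior Inverse-Gamma(9, 763/16)
obs 11: x=-2 → posterior Inverse-Gamma(19/2, 765/16)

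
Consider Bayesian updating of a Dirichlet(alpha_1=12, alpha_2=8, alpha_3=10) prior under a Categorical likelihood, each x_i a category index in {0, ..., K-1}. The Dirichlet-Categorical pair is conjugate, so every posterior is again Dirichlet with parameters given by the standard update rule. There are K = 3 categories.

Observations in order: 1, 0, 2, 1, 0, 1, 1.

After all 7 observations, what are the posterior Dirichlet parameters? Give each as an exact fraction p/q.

obs 1: x=1 → posterior Dirichlet(12, 9, 10)
obs 2: x=0 → posterior Dirichlet(13, 9, 10)
obs 3: x=2 → posterior Dirichlet(13, 9, 11)
obs 4: x=1 → posterior Dirichlet(13, 10, 11)
obs 5: x=0 → posterior Dirichlet(14, 10, 11)
obs 6: x=1 → posterior Dirichlet(14, 11, 11)
obs 7: x=1 → posterior Dirichlet(14, 12, 11)

alpha_1=14, alpha_2=12, alpha_3=11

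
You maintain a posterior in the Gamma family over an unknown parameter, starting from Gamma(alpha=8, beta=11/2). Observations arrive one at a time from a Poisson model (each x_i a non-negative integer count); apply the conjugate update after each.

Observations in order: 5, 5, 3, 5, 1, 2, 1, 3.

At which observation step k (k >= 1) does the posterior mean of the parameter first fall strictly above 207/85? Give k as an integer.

obs 1: x=5 → posterior Gamma(13, 13/2)
obs 2: x=5 → posterior Gamma(18, 15/2)
obs 3: x=3 → posterior Gamma(21, 17/2)
obs 4: x=5 → posterior Gamma(26, 19/2)
obs 5: x=1 → posterior Gamma(27, 21/2)
obs 6: x=2 → posterior Gamma(29, 23/2)
obs 7: x=1 → posterior Gamma(30, 25/2)
obs 8: x=3 → posterior Gamma(33, 27/2)

k = 3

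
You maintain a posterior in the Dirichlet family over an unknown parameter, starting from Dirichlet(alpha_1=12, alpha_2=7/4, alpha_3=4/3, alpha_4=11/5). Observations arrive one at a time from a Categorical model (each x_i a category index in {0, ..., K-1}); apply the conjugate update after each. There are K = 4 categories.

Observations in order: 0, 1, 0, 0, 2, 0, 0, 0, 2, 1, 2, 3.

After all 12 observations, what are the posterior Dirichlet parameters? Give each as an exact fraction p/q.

obs 1: x=0 → posterior Dirichlet(13, 7/4, 4/3, 11/5)
obs 2: x=1 → posterior Dirichlet(13, 11/4, 4/3, 11/5)
obs 3: x=0 → posterior Dirichlet(14, 11/4, 4/3, 11/5)
obs 4: x=0 → posterior Dirichlet(15, 11/4, 4/3, 11/5)
obs 5: x=2 → posterior Dirichlet(15, 11/4, 7/3, 11/5)
obs 6: x=0 → posterior Dirichlet(16, 11/4, 7/3, 11/5)
obs 7: x=0 → posterior Dirichlet(17, 11/4, 7/3, 11/5)
obs 8: x=0 → posterior Dirichlet(18, 11/4, 7/3, 11/5)
obs 9: x=2 → posterior Dirichlet(18, 11/4, 10/3, 11/5)
obs 10: x=1 → posterior Dirichlet(18, 15/4, 10/3, 11/5)
obs 11: x=2 → posterior Dirichlet(18, 15/4, 13/3, 11/5)
obs 12: x=3 → posterior Dirichlet(18, 15/4, 13/3, 16/5)

alpha_1=18, alpha_2=15/4, alpha_3=13/3, alpha_4=16/5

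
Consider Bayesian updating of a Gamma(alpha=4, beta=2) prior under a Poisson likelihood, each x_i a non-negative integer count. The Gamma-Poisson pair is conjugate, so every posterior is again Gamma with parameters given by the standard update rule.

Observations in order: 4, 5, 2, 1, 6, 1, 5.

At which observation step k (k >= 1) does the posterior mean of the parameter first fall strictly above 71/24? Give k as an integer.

k = 2

obs 1: x=4 → posterior Gamma(8, 3)
obs 2: x=5 → posterior Gamma(13, 4)
obs 3: x=2 → posterior Gamma(15, 5)
obs 4: x=1 → posterior Gamma(16, 6)
obs 5: x=6 → posterior Gamma(22, 7)
obs 6: x=1 → posterior Gamma(23, 8)
obs 7: x=5 → posterior Gamma(28, 9)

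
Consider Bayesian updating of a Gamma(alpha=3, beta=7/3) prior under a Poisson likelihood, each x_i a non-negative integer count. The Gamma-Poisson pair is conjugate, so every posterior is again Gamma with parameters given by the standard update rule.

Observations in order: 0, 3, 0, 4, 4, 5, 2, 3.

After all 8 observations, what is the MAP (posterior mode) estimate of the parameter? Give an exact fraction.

69/31

obs 1: x=0 → posterior Gamma(3, 10/3)
obs 2: x=3 → posterior Gamma(6, 13/3)
obs 3: x=0 → posterior Gamma(6, 16/3)
obs 4: x=4 → posterior Gamma(10, 19/3)
obs 5: x=4 → posterior Gamma(14, 22/3)
obs 6: x=5 → posterior Gamma(19, 25/3)
obs 7: x=2 → posterior Gamma(21, 28/3)
obs 8: x=3 → posterior Gamma(24, 31/3)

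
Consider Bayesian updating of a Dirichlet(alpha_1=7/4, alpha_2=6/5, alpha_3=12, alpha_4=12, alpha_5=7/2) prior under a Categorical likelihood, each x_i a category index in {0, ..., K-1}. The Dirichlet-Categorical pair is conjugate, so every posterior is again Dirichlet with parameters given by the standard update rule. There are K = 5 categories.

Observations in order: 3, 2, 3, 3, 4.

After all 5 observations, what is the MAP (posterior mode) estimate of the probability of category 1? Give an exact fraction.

4/609

obs 1: x=3 → posterior Dirichlet(7/4, 6/5, 12, 13, 7/2)
obs 2: x=2 → posterior Dirichlet(7/4, 6/5, 13, 13, 7/2)
obs 3: x=3 → posterior Dirichlet(7/4, 6/5, 13, 14, 7/2)
obs 4: x=3 → posterior Dirichlet(7/4, 6/5, 13, 15, 7/2)
obs 5: x=4 → posterior Dirichlet(7/4, 6/5, 13, 15, 9/2)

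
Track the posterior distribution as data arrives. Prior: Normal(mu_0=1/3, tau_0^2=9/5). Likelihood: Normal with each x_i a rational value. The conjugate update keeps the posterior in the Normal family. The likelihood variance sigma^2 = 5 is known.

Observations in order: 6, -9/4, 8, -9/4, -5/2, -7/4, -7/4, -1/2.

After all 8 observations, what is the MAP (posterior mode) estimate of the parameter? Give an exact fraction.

obs 1: x=6 → posterior Normal(11/6, 45/34)
obs 2: x=-9/4 → posterior Normal(505/516, 45/43)
obs 3: x=8 → posterior Normal(1369/624, 45/52)
obs 4: x=-9/4 → posterior Normal(563/366, 45/61)
obs 5: x=-5/2 → posterior Normal(107/105, 9/14)
obs 6: x=-7/4 → posterior Normal(667/948, 45/79)
obs 7: x=-7/4 → posterior Normal(239/528, 45/88)
obs 8: x=-1/2 → posterior Normal(106/291, 45/97)

106/291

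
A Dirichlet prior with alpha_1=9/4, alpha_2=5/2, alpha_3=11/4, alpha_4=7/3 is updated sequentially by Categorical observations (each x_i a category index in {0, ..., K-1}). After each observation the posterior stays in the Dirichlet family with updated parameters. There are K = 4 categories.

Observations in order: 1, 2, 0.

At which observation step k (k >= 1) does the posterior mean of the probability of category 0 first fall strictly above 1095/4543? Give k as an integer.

obs 1: x=1 → posterior Dirichlet(9/4, 7/2, 11/4, 7/3)
obs 2: x=2 → posterior Dirichlet(9/4, 7/2, 15/4, 7/3)
obs 3: x=0 → posterior Dirichlet(13/4, 7/2, 15/4, 7/3)

k = 3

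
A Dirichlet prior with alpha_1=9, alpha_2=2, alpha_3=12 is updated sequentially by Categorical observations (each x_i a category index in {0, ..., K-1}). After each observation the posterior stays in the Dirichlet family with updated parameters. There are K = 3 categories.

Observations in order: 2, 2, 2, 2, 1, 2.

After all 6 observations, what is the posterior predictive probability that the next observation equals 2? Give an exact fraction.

obs 1: x=2 → posterior Dirichlet(9, 2, 13)
obs 2: x=2 → posterior Dirichlet(9, 2, 14)
obs 3: x=2 → posterior Dirichlet(9, 2, 15)
obs 4: x=2 → posterior Dirichlet(9, 2, 16)
obs 5: x=1 → posterior Dirichlet(9, 3, 16)
obs 6: x=2 → posterior Dirichlet(9, 3, 17)

17/29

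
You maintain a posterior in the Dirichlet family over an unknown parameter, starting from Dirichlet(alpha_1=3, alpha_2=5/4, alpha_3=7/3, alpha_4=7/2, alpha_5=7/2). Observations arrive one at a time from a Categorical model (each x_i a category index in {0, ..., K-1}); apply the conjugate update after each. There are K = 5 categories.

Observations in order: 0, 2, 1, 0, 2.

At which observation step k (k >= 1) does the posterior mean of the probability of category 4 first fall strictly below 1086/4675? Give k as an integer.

obs 1: x=0 → posterior Dirichlet(4, 5/4, 7/3, 7/2, 7/2)
obs 2: x=2 → posterior Dirichlet(4, 5/4, 10/3, 7/2, 7/2)
obs 3: x=1 → posterior Dirichlet(4, 9/4, 10/3, 7/2, 7/2)
obs 4: x=0 → posterior Dirichlet(5, 9/4, 10/3, 7/2, 7/2)
obs 5: x=2 → posterior Dirichlet(5, 9/4, 13/3, 7/2, 7/2)

k = 2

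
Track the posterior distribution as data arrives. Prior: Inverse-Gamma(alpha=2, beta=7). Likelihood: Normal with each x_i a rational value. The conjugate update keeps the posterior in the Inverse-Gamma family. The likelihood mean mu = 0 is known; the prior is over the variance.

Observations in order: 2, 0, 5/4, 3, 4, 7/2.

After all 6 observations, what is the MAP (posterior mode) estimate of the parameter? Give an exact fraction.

303/64

obs 1: x=2 → posterior Inverse-Gamma(5/2, 9)
obs 2: x=0 → posterior Inverse-Gamma(3, 9)
obs 3: x=5/4 → posterior Inverse-Gamma(7/2, 313/32)
obs 4: x=3 → posterior Inverse-Gamma(4, 457/32)
obs 5: x=4 → posterior Inverse-Gamma(9/2, 713/32)
obs 6: x=7/2 → posterior Inverse-Gamma(5, 909/32)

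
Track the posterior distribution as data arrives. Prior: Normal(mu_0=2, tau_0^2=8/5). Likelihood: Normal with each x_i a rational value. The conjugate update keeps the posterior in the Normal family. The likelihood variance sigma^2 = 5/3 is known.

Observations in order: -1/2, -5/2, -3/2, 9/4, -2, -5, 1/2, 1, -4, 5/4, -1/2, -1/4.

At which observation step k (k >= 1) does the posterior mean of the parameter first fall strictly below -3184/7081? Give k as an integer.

k = 3

obs 1: x=-1/2 → posterior Normal(38/49, 40/49)
obs 2: x=-5/2 → posterior Normal(-22/73, 40/73)
obs 3: x=-3/2 → posterior Normal(-58/97, 40/97)
obs 4: x=9/4 → posterior Normal(-4/121, 40/121)
obs 5: x=-2 → posterior Normal(-52/145, 8/29)
obs 6: x=-5 → posterior Normal(-172/169, 40/169)
obs 7: x=1/2 → posterior Normal(-160/193, 40/193)
obs 8: x=1 → posterior Normal(-136/217, 40/217)
obs 9: x=-4 → posterior Normal(-232/241, 40/241)
obs 10: x=5/4 → posterior Normal(-202/265, 8/53)
obs 11: x=-1/2 → posterior Normal(-214/289, 40/289)
obs 12: x=-1/4 → posterior Normal(-220/313, 40/313)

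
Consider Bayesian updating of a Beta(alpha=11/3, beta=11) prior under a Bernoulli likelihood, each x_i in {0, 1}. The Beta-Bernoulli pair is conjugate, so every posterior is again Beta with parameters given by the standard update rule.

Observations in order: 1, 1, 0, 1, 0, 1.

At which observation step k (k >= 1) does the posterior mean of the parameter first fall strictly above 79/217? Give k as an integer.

obs 1: x=1 → posterior Beta(14/3, 11)
obs 2: x=1 → posterior Beta(17/3, 11)
obs 3: x=0 → posterior Beta(17/3, 12)
obs 4: x=1 → posterior Beta(20/3, 12)
obs 5: x=0 → posterior Beta(20/3, 13)
obs 6: x=1 → posterior Beta(23/3, 13)

k = 6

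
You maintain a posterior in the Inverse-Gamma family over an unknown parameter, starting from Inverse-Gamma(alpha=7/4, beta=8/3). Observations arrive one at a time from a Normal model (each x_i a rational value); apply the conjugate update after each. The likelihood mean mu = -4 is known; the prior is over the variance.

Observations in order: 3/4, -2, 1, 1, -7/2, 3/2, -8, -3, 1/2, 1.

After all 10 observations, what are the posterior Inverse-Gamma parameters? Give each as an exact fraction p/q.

alpha=27/4, beta=8383/96

obs 1: x=3/4 → posterior Inverse-Gamma(9/4, 1339/96)
obs 2: x=-2 → posterior Inverse-Gamma(11/4, 1531/96)
obs 3: x=1 → posterior Inverse-Gamma(13/4, 2731/96)
obs 4: x=1 → posterior Inverse-Gamma(15/4, 3931/96)
obs 5: x=-7/2 → posterior Inverse-Gamma(17/4, 3943/96)
obs 6: x=3/2 → posterior Inverse-Gamma(19/4, 5395/96)
obs 7: x=-8 → posterior Inverse-Gamma(21/4, 6163/96)
obs 8: x=-3 → posterior Inverse-Gamma(23/4, 6211/96)
obs 9: x=1/2 → posterior Inverse-Gamma(25/4, 7183/96)
obs 10: x=1 → posterior Inverse-Gamma(27/4, 8383/96)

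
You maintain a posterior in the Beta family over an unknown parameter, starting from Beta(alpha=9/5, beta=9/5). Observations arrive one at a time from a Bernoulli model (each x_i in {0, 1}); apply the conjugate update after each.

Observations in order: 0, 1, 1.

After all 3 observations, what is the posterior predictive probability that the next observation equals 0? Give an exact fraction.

obs 1: x=0 → posterior Beta(9/5, 14/5)
obs 2: x=1 → posterior Beta(14/5, 14/5)
obs 3: x=1 → posterior Beta(19/5, 14/5)

14/33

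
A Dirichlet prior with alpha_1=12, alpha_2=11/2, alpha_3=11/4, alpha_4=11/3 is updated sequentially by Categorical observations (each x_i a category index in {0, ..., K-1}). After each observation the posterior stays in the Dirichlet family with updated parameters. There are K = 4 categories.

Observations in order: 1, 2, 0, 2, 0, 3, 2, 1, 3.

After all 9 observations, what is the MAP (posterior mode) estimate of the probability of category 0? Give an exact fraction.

obs 1: x=1 → posterior Dirichlet(12, 13/2, 11/4, 11/3)
obs 2: x=2 → posterior Dirichlet(12, 13/2, 15/4, 11/3)
obs 3: x=0 → posterior Dirichlet(13, 13/2, 15/4, 11/3)
obs 4: x=2 → posterior Dirichlet(13, 13/2, 19/4, 11/3)
obs 5: x=0 → posterior Dirichlet(14, 13/2, 19/4, 11/3)
obs 6: x=3 → posterior Dirichlet(14, 13/2, 19/4, 14/3)
obs 7: x=2 → posterior Dirichlet(14, 13/2, 23/4, 14/3)
obs 8: x=1 → posterior Dirichlet(14, 15/2, 23/4, 14/3)
obs 9: x=3 → posterior Dirichlet(14, 15/2, 23/4, 17/3)

156/347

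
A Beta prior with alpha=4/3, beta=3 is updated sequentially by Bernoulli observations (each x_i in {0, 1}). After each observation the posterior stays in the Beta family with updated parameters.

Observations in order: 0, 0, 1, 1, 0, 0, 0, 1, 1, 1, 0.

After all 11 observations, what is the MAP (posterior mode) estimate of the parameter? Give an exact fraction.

2/5

obs 1: x=0 → posterior Beta(4/3, 4)
obs 2: x=0 → posterior Beta(4/3, 5)
obs 3: x=1 → posterior Beta(7/3, 5)
obs 4: x=1 → posterior Beta(10/3, 5)
obs 5: x=0 → posterior Beta(10/3, 6)
obs 6: x=0 → posterior Beta(10/3, 7)
obs 7: x=0 → posterior Beta(10/3, 8)
obs 8: x=1 → posterior Beta(13/3, 8)
obs 9: x=1 → posterior Beta(16/3, 8)
obs 10: x=1 → posterior Beta(19/3, 8)
obs 11: x=0 → posterior Beta(19/3, 9)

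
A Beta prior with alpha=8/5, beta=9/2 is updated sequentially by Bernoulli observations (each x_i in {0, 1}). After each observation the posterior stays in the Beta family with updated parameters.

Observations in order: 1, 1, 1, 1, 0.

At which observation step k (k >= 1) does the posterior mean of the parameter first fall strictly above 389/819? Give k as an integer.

obs 1: x=1 → posterior Beta(13/5, 9/2)
obs 2: x=1 → posterior Beta(18/5, 9/2)
obs 3: x=1 → posterior Beta(23/5, 9/2)
obs 4: x=1 → posterior Beta(28/5, 9/2)
obs 5: x=0 → posterior Beta(28/5, 11/2)

k = 3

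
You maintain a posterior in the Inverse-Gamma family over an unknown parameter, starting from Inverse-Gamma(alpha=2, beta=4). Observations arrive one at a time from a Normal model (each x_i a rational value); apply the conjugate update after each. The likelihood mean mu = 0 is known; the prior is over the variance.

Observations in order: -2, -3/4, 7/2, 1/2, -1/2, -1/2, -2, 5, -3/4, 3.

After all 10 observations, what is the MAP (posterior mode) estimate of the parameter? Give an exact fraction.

obs 1: x=-2 → posterior Inverse-Gamma(5/2, 6)
obs 2: x=-3/4 → posterior Inverse-Gamma(3, 201/32)
obs 3: x=7/2 → posterior Inverse-Gamma(7/2, 397/32)
obs 4: x=1/2 → posterior Inverse-Gamma(4, 401/32)
obs 5: x=-1/2 → posterior Inverse-Gamma(9/2, 405/32)
obs 6: x=-1/2 → posterior Inverse-Gamma(5, 409/32)
obs 7: x=-2 → posterior Inverse-Gamma(11/2, 473/32)
obs 8: x=5 → posterior Inverse-Gamma(6, 873/32)
obs 9: x=-3/4 → posterior Inverse-Gamma(13/2, 441/16)
obs 10: x=3 → posterior Inverse-Gamma(7, 513/16)

513/128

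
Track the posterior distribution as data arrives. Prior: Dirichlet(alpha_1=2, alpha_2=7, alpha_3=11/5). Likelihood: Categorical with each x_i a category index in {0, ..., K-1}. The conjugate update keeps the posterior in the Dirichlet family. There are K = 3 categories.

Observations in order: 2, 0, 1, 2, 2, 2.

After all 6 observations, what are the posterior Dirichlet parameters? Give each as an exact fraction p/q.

alpha_1=3, alpha_2=8, alpha_3=31/5

obs 1: x=2 → posterior Dirichlet(2, 7, 16/5)
obs 2: x=0 → posterior Dirichlet(3, 7, 16/5)
obs 3: x=1 → posterior Dirichlet(3, 8, 16/5)
obs 4: x=2 → posterior Dirichlet(3, 8, 21/5)
obs 5: x=2 → posterior Dirichlet(3, 8, 26/5)
obs 6: x=2 → posterior Dirichlet(3, 8, 31/5)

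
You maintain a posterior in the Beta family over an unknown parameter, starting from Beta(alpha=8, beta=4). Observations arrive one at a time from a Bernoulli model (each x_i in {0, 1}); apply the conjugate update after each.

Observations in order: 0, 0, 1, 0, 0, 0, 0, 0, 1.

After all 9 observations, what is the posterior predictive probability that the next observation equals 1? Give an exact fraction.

10/21

obs 1: x=0 → posterior Beta(8, 5)
obs 2: x=0 → posterior Beta(8, 6)
obs 3: x=1 → posterior Beta(9, 6)
obs 4: x=0 → posterior Beta(9, 7)
obs 5: x=0 → posterior Beta(9, 8)
obs 6: x=0 → posterior Beta(9, 9)
obs 7: x=0 → posterior Beta(9, 10)
obs 8: x=0 → posterior Beta(9, 11)
obs 9: x=1 → posterior Beta(10, 11)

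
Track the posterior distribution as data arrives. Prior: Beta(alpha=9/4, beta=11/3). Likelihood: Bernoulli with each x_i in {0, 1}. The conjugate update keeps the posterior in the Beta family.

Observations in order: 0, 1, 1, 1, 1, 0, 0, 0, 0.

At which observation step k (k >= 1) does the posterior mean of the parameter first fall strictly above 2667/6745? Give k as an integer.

obs 1: x=0 → posterior Beta(9/4, 14/3)
obs 2: x=1 → posterior Beta(13/4, 14/3)
obs 3: x=1 → posterior Beta(17/4, 14/3)
obs 4: x=1 → posterior Beta(21/4, 14/3)
obs 5: x=1 → posterior Beta(25/4, 14/3)
obs 6: x=0 → posterior Beta(25/4, 17/3)
obs 7: x=0 → posterior Beta(25/4, 20/3)
obs 8: x=0 → posterior Beta(25/4, 23/3)
obs 9: x=0 → posterior Beta(25/4, 26/3)

k = 2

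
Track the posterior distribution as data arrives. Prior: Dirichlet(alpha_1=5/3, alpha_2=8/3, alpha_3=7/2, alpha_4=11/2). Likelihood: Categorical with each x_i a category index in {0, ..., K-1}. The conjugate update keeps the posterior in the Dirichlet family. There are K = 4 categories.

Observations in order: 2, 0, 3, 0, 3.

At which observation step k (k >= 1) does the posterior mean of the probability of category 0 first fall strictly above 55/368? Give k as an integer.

obs 1: x=2 → posterior Dirichlet(5/3, 8/3, 9/2, 11/2)
obs 2: x=0 → posterior Dirichlet(8/3, 8/3, 9/2, 11/2)
obs 3: x=3 → posterior Dirichlet(8/3, 8/3, 9/2, 13/2)
obs 4: x=0 → posterior Dirichlet(11/3, 8/3, 9/2, 13/2)
obs 5: x=3 → posterior Dirichlet(11/3, 8/3, 9/2, 15/2)

k = 2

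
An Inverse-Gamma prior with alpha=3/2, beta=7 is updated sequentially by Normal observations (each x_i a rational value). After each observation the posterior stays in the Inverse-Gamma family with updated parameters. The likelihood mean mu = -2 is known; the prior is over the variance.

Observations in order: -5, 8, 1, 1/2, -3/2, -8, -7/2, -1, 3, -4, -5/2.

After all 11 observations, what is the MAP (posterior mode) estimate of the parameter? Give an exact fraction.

207/16

obs 1: x=-5 → posterior Inverse-Gamma(2, 23/2)
obs 2: x=8 → posterior Inverse-Gamma(5/2, 123/2)
obs 3: x=1 → posterior Inverse-Gamma(3, 66)
obs 4: x=1/2 → posterior Inverse-Gamma(7/2, 553/8)
obs 5: x=-3/2 → posterior Inverse-Gamma(4, 277/4)
obs 6: x=-8 → posterior Inverse-Gamma(9/2, 349/4)
obs 7: x=-7/2 → posterior Inverse-Gamma(5, 707/8)
obs 8: x=-1 → posterior Inverse-Gamma(11/2, 711/8)
obs 9: x=3 → posterior Inverse-Gamma(6, 811/8)
obs 10: x=-4 → posterior Inverse-Gamma(13/2, 827/8)
obs 11: x=-5/2 → posterior Inverse-Gamma(7, 207/2)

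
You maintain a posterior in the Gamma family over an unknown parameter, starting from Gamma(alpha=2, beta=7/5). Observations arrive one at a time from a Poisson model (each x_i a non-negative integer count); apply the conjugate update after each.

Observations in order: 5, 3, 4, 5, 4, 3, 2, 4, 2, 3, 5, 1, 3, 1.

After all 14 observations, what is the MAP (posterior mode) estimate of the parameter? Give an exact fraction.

230/77

obs 1: x=5 → posterior Gamma(7, 12/5)
obs 2: x=3 → posterior Gamma(10, 17/5)
obs 3: x=4 → posterior Gamma(14, 22/5)
obs 4: x=5 → posterior Gamma(19, 27/5)
obs 5: x=4 → posterior Gamma(23, 32/5)
obs 6: x=3 → posterior Gamma(26, 37/5)
obs 7: x=2 → posterior Gamma(28, 42/5)
obs 8: x=4 → posterior Gamma(32, 47/5)
obs 9: x=2 → posterior Gamma(34, 52/5)
obs 10: x=3 → posterior Gamma(37, 57/5)
obs 11: x=5 → posterior Gamma(42, 62/5)
obs 12: x=1 → posterior Gamma(43, 67/5)
obs 13: x=3 → posterior Gamma(46, 72/5)
obs 14: x=1 → posterior Gamma(47, 77/5)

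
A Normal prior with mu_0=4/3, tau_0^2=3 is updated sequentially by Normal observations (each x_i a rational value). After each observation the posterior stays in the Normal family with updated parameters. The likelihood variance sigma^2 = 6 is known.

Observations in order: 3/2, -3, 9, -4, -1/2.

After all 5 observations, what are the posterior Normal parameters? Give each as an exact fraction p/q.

obs 1: x=3/2 → posterior Normal(25/18, 2)
obs 2: x=-3 → posterior Normal(7/24, 3/2)
obs 3: x=9 → posterior Normal(61/30, 6/5)
obs 4: x=-4 → posterior Normal(37/36, 1)
obs 5: x=-1/2 → posterior Normal(17/21, 6/7)

mu_0=17/21, tau_0^2=6/7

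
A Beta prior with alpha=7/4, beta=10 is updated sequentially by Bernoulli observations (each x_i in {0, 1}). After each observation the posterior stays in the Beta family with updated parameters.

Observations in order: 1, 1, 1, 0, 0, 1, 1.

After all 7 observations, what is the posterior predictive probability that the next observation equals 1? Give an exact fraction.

9/25

obs 1: x=1 → posterior Beta(11/4, 10)
obs 2: x=1 → posterior Beta(15/4, 10)
obs 3: x=1 → posterior Beta(19/4, 10)
obs 4: x=0 → posterior Beta(19/4, 11)
obs 5: x=0 → posterior Beta(19/4, 12)
obs 6: x=1 → posterior Beta(23/4, 12)
obs 7: x=1 → posterior Beta(27/4, 12)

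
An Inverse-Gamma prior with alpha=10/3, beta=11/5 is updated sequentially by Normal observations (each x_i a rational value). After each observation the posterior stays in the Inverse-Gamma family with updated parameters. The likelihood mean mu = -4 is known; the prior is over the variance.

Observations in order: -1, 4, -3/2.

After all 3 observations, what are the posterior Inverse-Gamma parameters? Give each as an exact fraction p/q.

alpha=29/6, beta=1673/40

obs 1: x=-1 → posterior Inverse-Gamma(23/6, 67/10)
obs 2: x=4 → posterior Inverse-Gamma(13/3, 387/10)
obs 3: x=-3/2 → posterior Inverse-Gamma(29/6, 1673/40)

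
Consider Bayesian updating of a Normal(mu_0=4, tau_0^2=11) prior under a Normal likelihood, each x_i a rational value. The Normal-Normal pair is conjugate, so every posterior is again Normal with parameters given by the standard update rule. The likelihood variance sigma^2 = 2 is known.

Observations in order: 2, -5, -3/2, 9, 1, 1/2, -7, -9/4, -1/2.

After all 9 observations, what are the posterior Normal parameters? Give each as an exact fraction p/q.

mu_0=-133/404, tau_0^2=22/101

obs 1: x=2 → posterior Normal(30/13, 22/13)
obs 2: x=-5 → posterior Normal(-25/24, 11/12)
obs 3: x=-3/2 → posterior Normal(-83/70, 22/35)
obs 4: x=9 → posterior Normal(5/4, 11/23)
obs 5: x=1 → posterior Normal(137/114, 22/57)
obs 6: x=1/2 → posterior Normal(37/34, 11/34)
obs 7: x=-7 → posterior Normal(-3/79, 22/79)
obs 8: x=-9/4 → posterior Normal(-37/120, 11/45)
obs 9: x=-1/2 → posterior Normal(-133/404, 22/101)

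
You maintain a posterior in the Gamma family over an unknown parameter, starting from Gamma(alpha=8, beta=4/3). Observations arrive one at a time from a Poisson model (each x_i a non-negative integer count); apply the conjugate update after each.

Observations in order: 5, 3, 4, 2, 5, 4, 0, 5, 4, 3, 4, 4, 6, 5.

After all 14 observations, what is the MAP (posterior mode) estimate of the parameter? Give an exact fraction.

obs 1: x=5 → posterior Gamma(13, 7/3)
obs 2: x=3 → posterior Gamma(16, 10/3)
obs 3: x=4 → posterior Gamma(20, 13/3)
obs 4: x=2 → posterior Gamma(22, 16/3)
obs 5: x=5 → posterior Gamma(27, 19/3)
obs 6: x=4 → posterior Gamma(31, 22/3)
obs 7: x=0 → posterior Gamma(31, 25/3)
obs 8: x=5 → posterior Gamma(36, 28/3)
obs 9: x=4 → posterior Gamma(40, 31/3)
obs 10: x=3 → posterior Gamma(43, 34/3)
obs 11: x=4 → posterior Gamma(47, 37/3)
obs 12: x=4 → posterior Gamma(51, 40/3)
obs 13: x=6 → posterior Gamma(57, 43/3)
obs 14: x=5 → posterior Gamma(62, 46/3)

183/46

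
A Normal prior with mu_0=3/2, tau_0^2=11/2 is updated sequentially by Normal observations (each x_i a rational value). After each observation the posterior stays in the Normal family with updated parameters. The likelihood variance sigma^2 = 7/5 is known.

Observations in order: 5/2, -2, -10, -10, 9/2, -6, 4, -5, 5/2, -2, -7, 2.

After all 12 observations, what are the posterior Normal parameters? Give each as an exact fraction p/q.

obs 1: x=5/2 → posterior Normal(317/138, 77/69)
obs 2: x=-2 → posterior Normal(97/248, 77/124)
obs 3: x=-10 → posterior Normal(-1003/358, 77/179)
obs 4: x=-10 → posterior Normal(-701/156, 77/234)
obs 5: x=9/2 → posterior Normal(-804/289, 77/289)
obs 6: x=-6 → posterior Normal(-567/172, 77/344)
obs 7: x=4 → posterior Normal(-914/399, 11/57)
obs 8: x=-5 → posterior Normal(-1189/454, 77/454)
obs 9: x=5/2 → posterior Normal(-2103/1018, 77/509)
obs 10: x=-2 → posterior Normal(-2323/1128, 77/564)
obs 11: x=-7 → posterior Normal(-3093/1238, 77/619)
obs 12: x=2 → posterior Normal(-2873/1348, 77/674)

mu_0=-2873/1348, tau_0^2=77/674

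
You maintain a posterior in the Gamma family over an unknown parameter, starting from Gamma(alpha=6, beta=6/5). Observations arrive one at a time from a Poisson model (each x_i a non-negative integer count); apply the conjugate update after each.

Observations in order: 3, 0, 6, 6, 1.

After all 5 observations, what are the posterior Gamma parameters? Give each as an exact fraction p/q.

obs 1: x=3 → posterior Gamma(9, 11/5)
obs 2: x=0 → posterior Gamma(9, 16/5)
obs 3: x=6 → posterior Gamma(15, 21/5)
obs 4: x=6 → posterior Gamma(21, 26/5)
obs 5: x=1 → posterior Gamma(22, 31/5)

alpha=22, beta=31/5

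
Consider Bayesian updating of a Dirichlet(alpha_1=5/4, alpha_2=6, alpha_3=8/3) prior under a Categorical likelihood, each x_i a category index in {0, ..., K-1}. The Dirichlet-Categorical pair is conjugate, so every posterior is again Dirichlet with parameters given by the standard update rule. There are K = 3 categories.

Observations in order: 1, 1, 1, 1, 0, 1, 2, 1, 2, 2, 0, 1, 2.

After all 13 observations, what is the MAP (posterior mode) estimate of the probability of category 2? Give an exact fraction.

68/239

obs 1: x=1 → posterior Dirichlet(5/4, 7, 8/3)
obs 2: x=1 → posterior Dirichlet(5/4, 8, 8/3)
obs 3: x=1 → posterior Dirichlet(5/4, 9, 8/3)
obs 4: x=1 → posterior Dirichlet(5/4, 10, 8/3)
obs 5: x=0 → posterior Dirichlet(9/4, 10, 8/3)
obs 6: x=1 → posterior Dirichlet(9/4, 11, 8/3)
obs 7: x=2 → posterior Dirichlet(9/4, 11, 11/3)
obs 8: x=1 → posterior Dirichlet(9/4, 12, 11/3)
obs 9: x=2 → posterior Dirichlet(9/4, 12, 14/3)
obs 10: x=2 → posterior Dirichlet(9/4, 12, 17/3)
obs 11: x=0 → posterior Dirichlet(13/4, 12, 17/3)
obs 12: x=1 → posterior Dirichlet(13/4, 13, 17/3)
obs 13: x=2 → posterior Dirichlet(13/4, 13, 20/3)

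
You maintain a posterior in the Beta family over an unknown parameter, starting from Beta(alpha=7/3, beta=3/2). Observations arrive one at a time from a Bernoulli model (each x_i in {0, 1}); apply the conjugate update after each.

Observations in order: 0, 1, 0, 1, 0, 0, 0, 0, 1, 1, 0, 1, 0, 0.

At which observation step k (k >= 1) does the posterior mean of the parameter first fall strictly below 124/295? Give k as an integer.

obs 1: x=0 → posterior Beta(7/3, 5/2)
obs 2: x=1 → posterior Beta(10/3, 5/2)
obs 3: x=0 → posterior Beta(10/3, 7/2)
obs 4: x=1 → posterior Beta(13/3, 7/2)
obs 5: x=0 → posterior Beta(13/3, 9/2)
obs 6: x=0 → posterior Beta(13/3, 11/2)
obs 7: x=0 → posterior Beta(13/3, 13/2)
obs 8: x=0 → posterior Beta(13/3, 15/2)
obs 9: x=1 → posterior Beta(16/3, 15/2)
obs 10: x=1 → posterior Beta(19/3, 15/2)
obs 11: x=0 → posterior Beta(19/3, 17/2)
obs 12: x=1 → posterior Beta(22/3, 17/2)
obs 13: x=0 → posterior Beta(22/3, 19/2)
obs 14: x=0 → posterior Beta(22/3, 21/2)

k = 7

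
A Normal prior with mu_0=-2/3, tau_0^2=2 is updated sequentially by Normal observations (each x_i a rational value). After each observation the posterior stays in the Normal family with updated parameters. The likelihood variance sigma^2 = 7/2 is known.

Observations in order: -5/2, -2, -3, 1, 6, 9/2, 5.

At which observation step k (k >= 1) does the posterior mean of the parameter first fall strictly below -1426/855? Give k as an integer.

k = 3

obs 1: x=-5/2 → posterior Normal(-4/3, 14/11)
obs 2: x=-2 → posterior Normal(-68/45, 14/15)
obs 3: x=-3 → posterior Normal(-104/57, 14/19)
obs 4: x=1 → posterior Normal(-4/3, 14/23)
obs 5: x=6 → posterior Normal(-20/81, 14/27)
obs 6: x=9/2 → posterior Normal(34/93, 14/31)
obs 7: x=5 → posterior Normal(94/105, 2/5)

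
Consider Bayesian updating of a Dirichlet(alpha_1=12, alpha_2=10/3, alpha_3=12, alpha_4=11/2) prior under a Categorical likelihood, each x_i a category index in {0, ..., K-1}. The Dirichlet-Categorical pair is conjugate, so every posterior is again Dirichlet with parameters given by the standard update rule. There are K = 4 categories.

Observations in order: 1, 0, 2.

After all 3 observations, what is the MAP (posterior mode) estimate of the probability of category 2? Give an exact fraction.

obs 1: x=1 → posterior Dirichlet(12, 13/3, 12, 11/2)
obs 2: x=0 → posterior Dirichlet(13, 13/3, 12, 11/2)
obs 3: x=2 → posterior Dirichlet(13, 13/3, 13, 11/2)

72/191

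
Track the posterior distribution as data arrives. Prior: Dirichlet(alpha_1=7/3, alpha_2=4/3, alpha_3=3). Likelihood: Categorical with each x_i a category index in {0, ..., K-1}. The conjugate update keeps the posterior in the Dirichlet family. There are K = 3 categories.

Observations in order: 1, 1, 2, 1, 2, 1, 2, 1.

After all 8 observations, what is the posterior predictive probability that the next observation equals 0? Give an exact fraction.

obs 1: x=1 → posterior Dirichlet(7/3, 7/3, 3)
obs 2: x=1 → posterior Dirichlet(7/3, 10/3, 3)
obs 3: x=2 → posterior Dirichlet(7/3, 10/3, 4)
obs 4: x=1 → posterior Dirichlet(7/3, 13/3, 4)
obs 5: x=2 → posterior Dirichlet(7/3, 13/3, 5)
obs 6: x=1 → posterior Dirichlet(7/3, 16/3, 5)
obs 7: x=2 → posterior Dirichlet(7/3, 16/3, 6)
obs 8: x=1 → posterior Dirichlet(7/3, 19/3, 6)

7/44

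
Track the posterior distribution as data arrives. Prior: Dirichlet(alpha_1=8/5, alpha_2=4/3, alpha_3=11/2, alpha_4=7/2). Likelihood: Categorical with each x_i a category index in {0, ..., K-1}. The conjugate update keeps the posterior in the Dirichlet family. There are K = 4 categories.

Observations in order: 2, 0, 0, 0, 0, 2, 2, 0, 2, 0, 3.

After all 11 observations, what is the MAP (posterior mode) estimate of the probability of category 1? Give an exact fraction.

obs 1: x=2 → posterior Dirichlet(8/5, 4/3, 13/2, 7/2)
obs 2: x=0 → posterior Dirichlet(13/5, 4/3, 13/2, 7/2)
obs 3: x=0 → posterior Dirichlet(18/5, 4/3, 13/2, 7/2)
obs 4: x=0 → posterior Dirichlet(23/5, 4/3, 13/2, 7/2)
obs 5: x=0 → posterior Dirichlet(28/5, 4/3, 13/2, 7/2)
obs 6: x=2 → posterior Dirichlet(28/5, 4/3, 15/2, 7/2)
obs 7: x=2 → posterior Dirichlet(28/5, 4/3, 17/2, 7/2)
obs 8: x=0 → posterior Dirichlet(33/5, 4/3, 17/2, 7/2)
obs 9: x=2 → posterior Dirichlet(33/5, 4/3, 19/2, 7/2)
obs 10: x=0 → posterior Dirichlet(38/5, 4/3, 19/2, 7/2)
obs 11: x=3 → posterior Dirichlet(38/5, 4/3, 19/2, 9/2)

5/284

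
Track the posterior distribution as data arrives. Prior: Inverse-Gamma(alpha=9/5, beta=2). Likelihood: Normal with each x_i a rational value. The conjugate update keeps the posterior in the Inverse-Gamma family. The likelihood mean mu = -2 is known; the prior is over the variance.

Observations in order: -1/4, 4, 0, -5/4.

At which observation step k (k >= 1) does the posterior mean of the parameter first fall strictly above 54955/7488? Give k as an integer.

k = 2

obs 1: x=-1/4 → posterior Inverse-Gamma(23/10, 113/32)
obs 2: x=4 → posterior Inverse-Gamma(14/5, 689/32)
obs 3: x=0 → posterior Inverse-Gamma(33/10, 753/32)
obs 4: x=-5/4 → posterior Inverse-Gamma(19/5, 381/16)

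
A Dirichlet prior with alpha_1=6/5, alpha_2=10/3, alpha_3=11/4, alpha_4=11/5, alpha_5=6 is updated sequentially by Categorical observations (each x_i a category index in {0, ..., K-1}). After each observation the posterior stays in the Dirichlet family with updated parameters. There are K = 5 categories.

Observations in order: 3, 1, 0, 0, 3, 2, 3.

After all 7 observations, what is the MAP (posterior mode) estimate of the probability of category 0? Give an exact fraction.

132/1049

obs 1: x=3 → posterior Dirichlet(6/5, 10/3, 11/4, 16/5, 6)
obs 2: x=1 → posterior Dirichlet(6/5, 13/3, 11/4, 16/5, 6)
obs 3: x=0 → posterior Dirichlet(11/5, 13/3, 11/4, 16/5, 6)
obs 4: x=0 → posterior Dirichlet(16/5, 13/3, 11/4, 16/5, 6)
obs 5: x=3 → posterior Dirichlet(16/5, 13/3, 11/4, 21/5, 6)
obs 6: x=2 → posterior Dirichlet(16/5, 13/3, 15/4, 21/5, 6)
obs 7: x=3 → posterior Dirichlet(16/5, 13/3, 15/4, 26/5, 6)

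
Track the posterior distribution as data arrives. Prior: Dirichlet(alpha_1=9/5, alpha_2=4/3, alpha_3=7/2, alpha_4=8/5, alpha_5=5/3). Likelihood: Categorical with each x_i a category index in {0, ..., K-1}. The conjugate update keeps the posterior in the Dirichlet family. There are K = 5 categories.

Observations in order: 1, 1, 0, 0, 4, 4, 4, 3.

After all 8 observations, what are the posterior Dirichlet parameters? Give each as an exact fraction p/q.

obs 1: x=1 → posterior Dirichlet(9/5, 7/3, 7/2, 8/5, 5/3)
obs 2: x=1 → posterior Dirichlet(9/5, 10/3, 7/2, 8/5, 5/3)
obs 3: x=0 → posterior Dirichlet(14/5, 10/3, 7/2, 8/5, 5/3)
obs 4: x=0 → posterior Dirichlet(19/5, 10/3, 7/2, 8/5, 5/3)
obs 5: x=4 → posterior Dirichlet(19/5, 10/3, 7/2, 8/5, 8/3)
obs 6: x=4 → posterior Dirichlet(19/5, 10/3, 7/2, 8/5, 11/3)
obs 7: x=4 → posterior Dirichlet(19/5, 10/3, 7/2, 8/5, 14/3)
obs 8: x=3 → posterior Dirichlet(19/5, 10/3, 7/2, 13/5, 14/3)

alpha_1=19/5, alpha_2=10/3, alpha_3=7/2, alpha_4=13/5, alpha_5=14/3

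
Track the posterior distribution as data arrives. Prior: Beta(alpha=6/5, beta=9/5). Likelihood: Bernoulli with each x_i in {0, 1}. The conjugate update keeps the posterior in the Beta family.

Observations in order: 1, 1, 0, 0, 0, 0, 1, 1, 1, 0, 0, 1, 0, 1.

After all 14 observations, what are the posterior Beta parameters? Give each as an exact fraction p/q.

alpha=41/5, beta=44/5

obs 1: x=1 → posterior Beta(11/5, 9/5)
obs 2: x=1 → posterior Beta(16/5, 9/5)
obs 3: x=0 → posterior Beta(16/5, 14/5)
obs 4: x=0 → posterior Beta(16/5, 19/5)
obs 5: x=0 → posterior Beta(16/5, 24/5)
obs 6: x=0 → posterior Beta(16/5, 29/5)
obs 7: x=1 → posterior Beta(21/5, 29/5)
obs 8: x=1 → posterior Beta(26/5, 29/5)
obs 9: x=1 → posterior Beta(31/5, 29/5)
obs 10: x=0 → posterior Beta(31/5, 34/5)
obs 11: x=0 → posterior Beta(31/5, 39/5)
obs 12: x=1 → posterior Beta(36/5, 39/5)
obs 13: x=0 → posterior Beta(36/5, 44/5)
obs 14: x=1 → posterior Beta(41/5, 44/5)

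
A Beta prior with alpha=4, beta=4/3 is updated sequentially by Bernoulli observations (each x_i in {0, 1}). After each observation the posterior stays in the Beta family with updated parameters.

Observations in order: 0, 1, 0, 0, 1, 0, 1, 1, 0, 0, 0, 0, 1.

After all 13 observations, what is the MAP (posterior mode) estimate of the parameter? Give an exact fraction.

obs 1: x=0 → posterior Beta(4, 7/3)
obs 2: x=1 → posterior Beta(5, 7/3)
obs 3: x=0 → posterior Beta(5, 10/3)
obs 4: x=0 → posterior Beta(5, 13/3)
obs 5: x=1 → posterior Beta(6, 13/3)
obs 6: x=0 → posterior Beta(6, 16/3)
obs 7: x=1 → posterior Beta(7, 16/3)
obs 8: x=1 → posterior Beta(8, 16/3)
obs 9: x=0 → posterior Beta(8, 19/3)
obs 10: x=0 → posterior Beta(8, 22/3)
obs 11: x=0 → posterior Beta(8, 25/3)
obs 12: x=0 → posterior Beta(8, 28/3)
obs 13: x=1 → posterior Beta(9, 28/3)

24/49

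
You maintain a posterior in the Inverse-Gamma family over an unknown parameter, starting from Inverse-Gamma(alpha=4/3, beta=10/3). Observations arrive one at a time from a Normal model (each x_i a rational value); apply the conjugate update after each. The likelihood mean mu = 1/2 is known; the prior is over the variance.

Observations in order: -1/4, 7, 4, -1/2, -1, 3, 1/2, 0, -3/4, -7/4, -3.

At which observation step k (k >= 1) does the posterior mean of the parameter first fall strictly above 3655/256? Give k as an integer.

k = 2

obs 1: x=-1/4 → posterior Inverse-Gamma(11/6, 347/96)
obs 2: x=7 → posterior Inverse-Gamma(7/3, 2375/96)
obs 3: x=4 → posterior Inverse-Gamma(17/6, 2963/96)
obs 4: x=-1/2 → posterior Inverse-Gamma(10/3, 3011/96)
obs 5: x=-1 → posterior Inverse-Gamma(23/6, 3119/96)
obs 6: x=3 → posterior Inverse-Gamma(13/3, 3419/96)
obs 7: x=1/2 → posterior Inverse-Gamma(29/6, 3419/96)
obs 8: x=0 → posterior Inverse-Gamma(16/3, 3431/96)
obs 9: x=-3/4 → posterior Inverse-Gamma(35/6, 1753/48)
obs 10: x=-7/4 → posterior Inverse-Gamma(19/3, 3749/96)
obs 11: x=-3 → posterior Inverse-Gamma(41/6, 4337/96)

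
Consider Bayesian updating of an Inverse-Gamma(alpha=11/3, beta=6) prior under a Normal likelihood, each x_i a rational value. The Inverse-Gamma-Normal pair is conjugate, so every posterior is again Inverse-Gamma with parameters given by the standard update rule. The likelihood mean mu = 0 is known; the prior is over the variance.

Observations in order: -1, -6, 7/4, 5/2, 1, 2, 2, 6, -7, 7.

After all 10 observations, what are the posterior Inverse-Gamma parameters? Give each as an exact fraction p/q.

obs 1: x=-1 → posterior Inverse-Gamma(25/6, 13/2)
obs 2: x=-6 → posterior Inverse-Gamma(14/3, 49/2)
obs 3: x=7/4 → posterior Inverse-Gamma(31/6, 833/32)
obs 4: x=5/2 → posterior Inverse-Gamma(17/3, 933/32)
obs 5: x=1 → posterior Inverse-Gamma(37/6, 949/32)
obs 6: x=2 → posterior Inverse-Gamma(20/3, 1013/32)
obs 7: x=2 → posterior Inverse-Gamma(43/6, 1077/32)
obs 8: x=6 → posterior Inverse-Gamma(23/3, 1653/32)
obs 9: x=-7 → posterior Inverse-Gamma(49/6, 2437/32)
obs 10: x=7 → posterior Inverse-Gamma(26/3, 3221/32)

alpha=26/3, beta=3221/32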